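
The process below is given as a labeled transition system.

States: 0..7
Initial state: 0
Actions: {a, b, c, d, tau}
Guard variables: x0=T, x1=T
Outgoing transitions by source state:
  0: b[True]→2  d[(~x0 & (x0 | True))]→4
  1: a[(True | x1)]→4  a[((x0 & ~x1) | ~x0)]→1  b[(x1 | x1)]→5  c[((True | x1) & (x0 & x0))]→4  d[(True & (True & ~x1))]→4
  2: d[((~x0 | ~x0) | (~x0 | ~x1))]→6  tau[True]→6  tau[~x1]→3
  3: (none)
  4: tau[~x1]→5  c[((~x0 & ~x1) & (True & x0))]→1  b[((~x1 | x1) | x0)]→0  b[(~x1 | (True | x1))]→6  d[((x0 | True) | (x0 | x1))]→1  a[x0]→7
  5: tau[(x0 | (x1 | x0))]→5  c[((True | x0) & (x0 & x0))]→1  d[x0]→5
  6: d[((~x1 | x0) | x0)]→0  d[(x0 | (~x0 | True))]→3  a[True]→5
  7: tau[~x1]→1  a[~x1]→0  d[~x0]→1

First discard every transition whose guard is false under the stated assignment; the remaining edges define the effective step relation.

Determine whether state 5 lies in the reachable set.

Guard filter leaves 15 enabled edge(s).
L0 = {0}
L1 = {2}  cumulative {0,2}
L2 = {6}  cumulative {0,2,6}
L3 = {3,5}  cumulative {0,2,3,5,6}
L4 = {1}  cumulative {0,1,2,3,5,6}
L5 = {4}  cumulative {0,1,2,3,4,5,6}
L6 = {7}  cumulative {0,1,2,3,4,5,6,7}
Reach set: {0,1,2,3,4,5,6,7}
witness 5: b·tau·a

Answer: REACHABLE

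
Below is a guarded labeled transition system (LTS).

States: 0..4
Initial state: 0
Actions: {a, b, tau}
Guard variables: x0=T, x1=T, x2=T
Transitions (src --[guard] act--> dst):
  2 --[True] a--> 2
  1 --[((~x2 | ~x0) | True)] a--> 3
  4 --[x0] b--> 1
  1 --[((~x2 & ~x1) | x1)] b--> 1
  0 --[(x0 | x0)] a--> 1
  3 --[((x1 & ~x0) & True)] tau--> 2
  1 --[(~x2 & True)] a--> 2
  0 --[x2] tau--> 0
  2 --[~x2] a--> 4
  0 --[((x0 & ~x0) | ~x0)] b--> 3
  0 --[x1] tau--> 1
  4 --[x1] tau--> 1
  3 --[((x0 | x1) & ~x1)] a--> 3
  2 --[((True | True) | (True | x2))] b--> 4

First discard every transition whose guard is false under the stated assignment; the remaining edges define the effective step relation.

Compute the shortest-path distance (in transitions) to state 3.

Layered search for 3:
  L0 = {0}
  L1 = {1}
  L2 = {3}
depth(3)=2, e.g. a·a

Answer: 2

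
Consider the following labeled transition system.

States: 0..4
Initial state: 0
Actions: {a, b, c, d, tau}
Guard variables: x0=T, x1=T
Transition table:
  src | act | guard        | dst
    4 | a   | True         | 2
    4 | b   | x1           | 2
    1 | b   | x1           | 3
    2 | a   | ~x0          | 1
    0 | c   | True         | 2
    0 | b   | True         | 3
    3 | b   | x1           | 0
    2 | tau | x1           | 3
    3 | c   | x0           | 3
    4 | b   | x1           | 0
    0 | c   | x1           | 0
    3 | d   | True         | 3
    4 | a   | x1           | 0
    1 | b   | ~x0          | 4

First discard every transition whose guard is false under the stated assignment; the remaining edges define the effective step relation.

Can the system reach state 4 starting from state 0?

Answer: UNREACHABLE

Analysis:
After dropping false guards: 12 live edges.
L0 = {0}
L1 = {2,3}  total {0,2,3}
R = {0,2,3}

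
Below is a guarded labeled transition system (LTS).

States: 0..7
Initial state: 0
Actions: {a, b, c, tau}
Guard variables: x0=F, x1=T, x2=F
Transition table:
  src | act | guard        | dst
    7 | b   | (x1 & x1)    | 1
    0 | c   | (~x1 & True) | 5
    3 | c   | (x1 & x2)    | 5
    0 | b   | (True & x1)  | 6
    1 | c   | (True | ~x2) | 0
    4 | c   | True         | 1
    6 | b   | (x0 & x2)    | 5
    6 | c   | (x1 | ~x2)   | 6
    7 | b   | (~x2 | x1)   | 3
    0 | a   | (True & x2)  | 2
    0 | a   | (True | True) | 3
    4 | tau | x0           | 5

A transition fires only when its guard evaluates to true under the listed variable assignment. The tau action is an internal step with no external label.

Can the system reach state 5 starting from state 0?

After dropping false guards: 7 live edges.
L0 = {0}
L1 = {3,6}  cumulative {0,3,6}
Reachable = {0,3,6}

Answer: UNREACHABLE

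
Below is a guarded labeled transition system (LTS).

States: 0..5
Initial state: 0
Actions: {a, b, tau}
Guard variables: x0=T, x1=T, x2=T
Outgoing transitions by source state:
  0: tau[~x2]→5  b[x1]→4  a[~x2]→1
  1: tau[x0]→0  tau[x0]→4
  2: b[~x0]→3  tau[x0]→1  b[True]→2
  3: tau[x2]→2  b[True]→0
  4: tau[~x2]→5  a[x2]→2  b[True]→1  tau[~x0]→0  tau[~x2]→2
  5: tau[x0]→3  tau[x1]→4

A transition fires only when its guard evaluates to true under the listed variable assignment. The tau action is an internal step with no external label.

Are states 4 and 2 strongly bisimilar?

Refine partition for ~:
  round 0: {{0,1,2,3,4,5}}
  round 1: {{0},{1,5},{2,3},{4}}
  round 2: {{0},{1},{2},{3},{4},{5}}
6 equivalence class(es) (converged in 3)
class of 4: {4}; class of 2: {2}

Answer: NOT BISIMILAR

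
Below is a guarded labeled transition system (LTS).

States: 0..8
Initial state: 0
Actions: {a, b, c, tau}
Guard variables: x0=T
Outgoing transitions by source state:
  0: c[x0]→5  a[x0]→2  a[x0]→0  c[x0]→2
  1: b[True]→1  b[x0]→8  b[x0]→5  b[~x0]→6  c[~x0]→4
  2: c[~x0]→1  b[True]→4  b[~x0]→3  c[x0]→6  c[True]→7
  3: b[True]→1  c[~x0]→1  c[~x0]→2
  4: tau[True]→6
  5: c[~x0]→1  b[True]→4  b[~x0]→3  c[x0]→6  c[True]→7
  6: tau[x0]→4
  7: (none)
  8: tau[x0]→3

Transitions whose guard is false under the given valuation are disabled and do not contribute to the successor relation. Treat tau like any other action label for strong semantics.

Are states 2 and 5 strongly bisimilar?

Refine partition for ~:
  round 0: {{0,1,2,3,4,5,6,7,8}}
  round 1: {{0},{1,3},{2,5},{4,6,8},{7}}
  round 2: {{0},{1},{2,5},{3},{4,6},{7},{8}}
stable after 3 split(s): 7 block(s)
[2]={2,5}  [5]={2,5}

Answer: BISIMILAR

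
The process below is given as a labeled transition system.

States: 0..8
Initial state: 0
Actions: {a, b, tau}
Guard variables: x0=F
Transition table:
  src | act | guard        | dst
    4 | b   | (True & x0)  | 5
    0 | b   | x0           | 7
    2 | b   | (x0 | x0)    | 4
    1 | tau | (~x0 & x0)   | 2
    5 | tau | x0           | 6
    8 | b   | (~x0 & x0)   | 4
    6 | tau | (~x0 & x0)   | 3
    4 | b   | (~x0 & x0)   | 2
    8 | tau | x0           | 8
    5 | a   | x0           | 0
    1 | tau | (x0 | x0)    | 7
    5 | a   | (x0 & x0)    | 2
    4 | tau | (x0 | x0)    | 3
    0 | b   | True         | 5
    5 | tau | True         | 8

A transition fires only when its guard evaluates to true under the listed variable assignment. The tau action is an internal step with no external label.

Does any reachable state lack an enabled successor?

Reachable = {0,5,8}
  0: b→5  [1 exit(s)]
  5: tau→8  [1 exit(s)]
  8: ∅  [deadlock]
witness 8: b·tau

Answer: DEADLOCK at state 8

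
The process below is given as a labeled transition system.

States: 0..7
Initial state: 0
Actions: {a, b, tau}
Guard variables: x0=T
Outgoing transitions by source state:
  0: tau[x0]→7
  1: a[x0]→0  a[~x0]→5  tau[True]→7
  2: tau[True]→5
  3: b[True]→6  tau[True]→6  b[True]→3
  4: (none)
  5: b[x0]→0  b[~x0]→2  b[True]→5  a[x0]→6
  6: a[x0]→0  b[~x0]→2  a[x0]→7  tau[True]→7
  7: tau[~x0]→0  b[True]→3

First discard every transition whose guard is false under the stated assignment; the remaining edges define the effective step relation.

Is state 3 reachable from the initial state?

14 transition(s) survive guard evaluation.
Layer 0: {0}
Layer 1: {7}  cumulative {0,7}
Layer 2: {3}  cumulative {0,3,7}
Layer 3: {6}  cumulative {0,3,6,7}
Reach set: {0,3,6,7}
witness 3: tau·b

Answer: REACHABLE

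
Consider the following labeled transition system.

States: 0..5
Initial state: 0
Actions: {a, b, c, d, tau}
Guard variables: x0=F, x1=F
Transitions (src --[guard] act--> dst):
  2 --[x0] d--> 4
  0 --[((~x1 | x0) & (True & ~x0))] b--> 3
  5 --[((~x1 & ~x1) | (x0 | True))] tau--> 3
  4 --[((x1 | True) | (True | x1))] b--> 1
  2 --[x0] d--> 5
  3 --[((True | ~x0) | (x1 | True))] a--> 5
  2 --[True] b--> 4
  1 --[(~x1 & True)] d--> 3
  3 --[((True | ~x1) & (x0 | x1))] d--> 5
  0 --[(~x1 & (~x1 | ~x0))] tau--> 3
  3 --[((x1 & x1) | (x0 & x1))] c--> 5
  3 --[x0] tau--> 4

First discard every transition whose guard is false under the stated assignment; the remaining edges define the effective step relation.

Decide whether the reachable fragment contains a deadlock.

Answer: DEADLOCK-FREE

Working:
Reach set: {0,3,5}
  0: b→3  tau→3  [2 out]
  3: a→5  [1 out]
  5: tau→3  [1 out]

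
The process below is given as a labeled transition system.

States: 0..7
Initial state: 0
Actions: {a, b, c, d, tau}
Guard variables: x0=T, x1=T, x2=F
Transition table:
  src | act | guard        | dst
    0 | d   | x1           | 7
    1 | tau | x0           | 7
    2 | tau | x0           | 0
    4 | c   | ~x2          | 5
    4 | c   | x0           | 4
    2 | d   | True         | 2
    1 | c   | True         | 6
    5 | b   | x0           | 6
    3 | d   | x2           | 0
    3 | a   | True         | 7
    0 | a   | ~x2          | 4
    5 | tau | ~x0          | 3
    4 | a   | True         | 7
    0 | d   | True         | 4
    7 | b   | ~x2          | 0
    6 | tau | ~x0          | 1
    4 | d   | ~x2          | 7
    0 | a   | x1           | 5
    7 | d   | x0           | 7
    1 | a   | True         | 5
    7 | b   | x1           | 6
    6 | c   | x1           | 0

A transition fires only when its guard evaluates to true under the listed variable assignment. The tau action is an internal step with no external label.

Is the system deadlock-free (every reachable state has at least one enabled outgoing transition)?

Answer: DEADLOCK-FREE

Analysis:
Reachable = {0,4,5,6,7}
  0: a→4  a→5  d→4  d→7  [4 out]
  4: a→7  c→4  c→5  d→7  [4 out]
  5: b→6  [1 out]
  6: c→0  [1 out]
  7: b→0  b→6  d→7  [3 out]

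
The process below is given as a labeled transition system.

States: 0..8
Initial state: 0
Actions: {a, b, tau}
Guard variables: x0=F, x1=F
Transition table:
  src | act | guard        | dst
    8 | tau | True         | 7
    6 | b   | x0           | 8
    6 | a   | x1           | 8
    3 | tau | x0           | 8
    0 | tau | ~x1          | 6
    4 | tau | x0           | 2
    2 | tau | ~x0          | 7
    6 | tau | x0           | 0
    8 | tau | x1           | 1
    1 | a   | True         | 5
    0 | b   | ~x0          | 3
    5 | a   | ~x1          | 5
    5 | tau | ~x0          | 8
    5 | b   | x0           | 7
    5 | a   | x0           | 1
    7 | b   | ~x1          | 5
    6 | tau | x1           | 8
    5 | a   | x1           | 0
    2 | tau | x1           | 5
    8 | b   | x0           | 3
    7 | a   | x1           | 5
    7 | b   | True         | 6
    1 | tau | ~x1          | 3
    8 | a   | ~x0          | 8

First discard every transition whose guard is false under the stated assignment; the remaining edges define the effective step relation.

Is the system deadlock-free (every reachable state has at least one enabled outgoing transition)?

Answer: DEADLOCK at state 3

Working:
R = {0,3,6}
  0: b→3  tau→6  [deg 2]
  3: ∅  [STUCK]
  6: ∅  [STUCK]
Path to 3: b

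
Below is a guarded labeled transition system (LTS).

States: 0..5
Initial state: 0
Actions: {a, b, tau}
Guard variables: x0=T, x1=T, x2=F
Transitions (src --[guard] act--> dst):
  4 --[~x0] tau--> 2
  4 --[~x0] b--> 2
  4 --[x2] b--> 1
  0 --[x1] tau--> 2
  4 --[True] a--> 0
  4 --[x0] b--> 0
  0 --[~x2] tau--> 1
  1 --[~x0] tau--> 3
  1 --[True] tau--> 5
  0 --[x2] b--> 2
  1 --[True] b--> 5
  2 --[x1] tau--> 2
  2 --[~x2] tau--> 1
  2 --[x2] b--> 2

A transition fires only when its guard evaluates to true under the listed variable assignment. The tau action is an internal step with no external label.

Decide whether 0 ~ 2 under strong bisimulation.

Answer: BISIMILAR

Analysis:
Compute ~ classes (split until stable):
  round 0: {{0,1,2,3,4,5}}
  round 1: {{0,2},{1},{3,5},{4}}
4 equivalence class(es) (converged in 2)
0∈{0,2}, 2∈{0,2}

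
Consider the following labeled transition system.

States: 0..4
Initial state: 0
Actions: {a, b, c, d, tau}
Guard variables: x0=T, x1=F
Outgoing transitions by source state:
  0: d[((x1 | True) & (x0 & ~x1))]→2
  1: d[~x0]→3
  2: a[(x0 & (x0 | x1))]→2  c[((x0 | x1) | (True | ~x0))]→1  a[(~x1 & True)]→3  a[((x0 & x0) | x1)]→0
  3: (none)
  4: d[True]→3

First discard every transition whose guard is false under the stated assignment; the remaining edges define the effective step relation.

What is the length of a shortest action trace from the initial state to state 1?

Breadth-first toward 1:
  depth 0: {0}
  depth 1: {2}
  depth 2: {1,3}
depth(1)=2, e.g. d·c

Answer: 2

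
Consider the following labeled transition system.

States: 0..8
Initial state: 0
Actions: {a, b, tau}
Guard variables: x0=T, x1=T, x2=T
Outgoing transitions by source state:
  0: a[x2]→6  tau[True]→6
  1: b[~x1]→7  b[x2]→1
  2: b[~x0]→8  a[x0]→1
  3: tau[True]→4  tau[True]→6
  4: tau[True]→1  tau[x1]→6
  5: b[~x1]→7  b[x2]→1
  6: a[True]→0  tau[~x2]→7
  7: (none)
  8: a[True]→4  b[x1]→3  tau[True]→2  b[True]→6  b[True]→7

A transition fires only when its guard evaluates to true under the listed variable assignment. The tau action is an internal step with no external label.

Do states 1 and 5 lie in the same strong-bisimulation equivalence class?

Bisimulation quotient by refinement:
  P[0] = {{0,1,2,3,4,5,6,7,8}}
  P[1] = {{0},{1,5},{2,6},{3,4},{7},{8}}
  P[2] = {{0},{1,5},{2},{3},{4},{6},{7},{8}}
Fixed point at round 3; 8 class(es).
1∈{1,5}, 5∈{1,5}

Answer: BISIMILAR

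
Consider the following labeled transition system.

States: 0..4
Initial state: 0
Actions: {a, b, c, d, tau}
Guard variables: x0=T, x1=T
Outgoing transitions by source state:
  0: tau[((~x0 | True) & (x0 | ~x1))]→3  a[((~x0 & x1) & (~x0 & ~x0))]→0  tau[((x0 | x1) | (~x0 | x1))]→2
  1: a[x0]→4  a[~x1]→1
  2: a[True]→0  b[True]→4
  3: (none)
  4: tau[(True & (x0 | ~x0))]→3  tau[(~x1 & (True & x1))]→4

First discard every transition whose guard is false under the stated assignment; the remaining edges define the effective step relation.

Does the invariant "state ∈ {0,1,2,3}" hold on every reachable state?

Inv-set: {0,1,2,3}
Reach set: {0,2,3,4}
  0: ok
  2: ok
  3: ok
  4: VIOLATES
witness against invariant: tau·b → 4

Answer: INVARIANT VIOLATED at state 4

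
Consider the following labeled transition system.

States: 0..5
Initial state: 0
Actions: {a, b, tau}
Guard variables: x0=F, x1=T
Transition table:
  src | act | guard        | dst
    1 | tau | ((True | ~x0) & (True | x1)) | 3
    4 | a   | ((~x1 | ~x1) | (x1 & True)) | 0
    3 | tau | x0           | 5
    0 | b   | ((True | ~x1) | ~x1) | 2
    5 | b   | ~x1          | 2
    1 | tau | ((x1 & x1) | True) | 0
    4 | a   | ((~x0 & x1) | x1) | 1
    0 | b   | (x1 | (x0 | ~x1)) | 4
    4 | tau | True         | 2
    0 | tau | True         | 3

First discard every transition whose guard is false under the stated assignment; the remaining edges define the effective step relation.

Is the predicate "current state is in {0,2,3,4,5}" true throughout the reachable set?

Inv-set: {0,2,3,4,5}
R = {0,1,2,3,4}
  0: safe
  1: ✗ unsafe
  2: safe
  3: safe
  4: safe
counterexample path to 1: b·a

Answer: INVARIANT VIOLATED at state 1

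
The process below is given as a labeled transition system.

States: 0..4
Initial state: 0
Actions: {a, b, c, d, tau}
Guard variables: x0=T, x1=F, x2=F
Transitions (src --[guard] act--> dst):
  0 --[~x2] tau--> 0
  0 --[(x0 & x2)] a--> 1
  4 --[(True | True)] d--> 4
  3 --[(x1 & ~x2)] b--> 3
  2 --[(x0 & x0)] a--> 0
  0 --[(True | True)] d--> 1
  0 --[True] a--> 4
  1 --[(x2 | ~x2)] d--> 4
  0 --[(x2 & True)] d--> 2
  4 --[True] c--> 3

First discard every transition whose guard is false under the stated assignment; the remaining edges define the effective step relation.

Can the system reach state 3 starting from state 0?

7 transition(s) survive guard evaluation.
L0 = {0}
L1 = {1,4}  cumulative {0,1,4}
L2 = {3}  cumulative {0,1,3,4}
R = {0,1,3,4}
trace reaching 3: a·c

Answer: REACHABLE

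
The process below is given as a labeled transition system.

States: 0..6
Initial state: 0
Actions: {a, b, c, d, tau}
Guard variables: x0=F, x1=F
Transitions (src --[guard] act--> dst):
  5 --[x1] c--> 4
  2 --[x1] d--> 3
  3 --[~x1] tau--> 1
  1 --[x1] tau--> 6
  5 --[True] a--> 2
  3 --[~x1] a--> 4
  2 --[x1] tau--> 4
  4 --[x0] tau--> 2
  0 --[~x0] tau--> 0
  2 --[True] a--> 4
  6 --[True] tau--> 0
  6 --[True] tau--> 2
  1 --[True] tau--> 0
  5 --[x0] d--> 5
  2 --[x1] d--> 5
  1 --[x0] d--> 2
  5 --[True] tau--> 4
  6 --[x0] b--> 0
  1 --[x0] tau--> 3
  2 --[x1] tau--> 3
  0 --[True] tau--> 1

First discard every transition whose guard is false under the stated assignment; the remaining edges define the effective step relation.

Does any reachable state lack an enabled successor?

R = {0,1}
  0: tau→0  tau→1  [2 out]
  1: tau→0  [1 out]

Answer: DEADLOCK-FREE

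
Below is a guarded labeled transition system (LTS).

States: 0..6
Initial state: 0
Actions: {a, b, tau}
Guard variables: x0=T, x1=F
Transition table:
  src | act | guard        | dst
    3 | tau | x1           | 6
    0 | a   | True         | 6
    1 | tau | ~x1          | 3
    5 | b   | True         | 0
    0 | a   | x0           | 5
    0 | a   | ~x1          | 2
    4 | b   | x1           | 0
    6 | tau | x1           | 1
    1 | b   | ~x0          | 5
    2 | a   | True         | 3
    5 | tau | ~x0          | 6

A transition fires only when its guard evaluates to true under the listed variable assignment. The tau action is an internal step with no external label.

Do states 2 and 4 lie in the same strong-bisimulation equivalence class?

Refine partition for ~:
  round 0: {{0,1,2,3,4,5,6}}
  round 1: {{0,2},{1},{3,4,6},{5}}
  round 2: {{0},{1},{2},{3,4,6},{5}}
5 equivalence class(es) (converged in 3)
class of 2: {2}; class of 4: {3,4,6}

Answer: NOT BISIMILAR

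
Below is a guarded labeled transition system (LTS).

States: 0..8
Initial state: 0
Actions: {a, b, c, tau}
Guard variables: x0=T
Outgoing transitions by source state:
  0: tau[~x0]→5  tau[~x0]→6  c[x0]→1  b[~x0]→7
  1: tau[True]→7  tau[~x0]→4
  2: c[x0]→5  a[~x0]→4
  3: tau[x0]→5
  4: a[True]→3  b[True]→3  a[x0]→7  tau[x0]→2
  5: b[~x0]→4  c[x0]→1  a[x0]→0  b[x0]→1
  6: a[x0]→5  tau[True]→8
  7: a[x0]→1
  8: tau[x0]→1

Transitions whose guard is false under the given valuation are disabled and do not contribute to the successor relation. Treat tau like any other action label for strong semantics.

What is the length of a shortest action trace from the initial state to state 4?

Breadth-first toward 4:
  L0 = {0}
  L1 = {1}
  L2 = {7}
4 never appears.

Answer: UNREACHABLE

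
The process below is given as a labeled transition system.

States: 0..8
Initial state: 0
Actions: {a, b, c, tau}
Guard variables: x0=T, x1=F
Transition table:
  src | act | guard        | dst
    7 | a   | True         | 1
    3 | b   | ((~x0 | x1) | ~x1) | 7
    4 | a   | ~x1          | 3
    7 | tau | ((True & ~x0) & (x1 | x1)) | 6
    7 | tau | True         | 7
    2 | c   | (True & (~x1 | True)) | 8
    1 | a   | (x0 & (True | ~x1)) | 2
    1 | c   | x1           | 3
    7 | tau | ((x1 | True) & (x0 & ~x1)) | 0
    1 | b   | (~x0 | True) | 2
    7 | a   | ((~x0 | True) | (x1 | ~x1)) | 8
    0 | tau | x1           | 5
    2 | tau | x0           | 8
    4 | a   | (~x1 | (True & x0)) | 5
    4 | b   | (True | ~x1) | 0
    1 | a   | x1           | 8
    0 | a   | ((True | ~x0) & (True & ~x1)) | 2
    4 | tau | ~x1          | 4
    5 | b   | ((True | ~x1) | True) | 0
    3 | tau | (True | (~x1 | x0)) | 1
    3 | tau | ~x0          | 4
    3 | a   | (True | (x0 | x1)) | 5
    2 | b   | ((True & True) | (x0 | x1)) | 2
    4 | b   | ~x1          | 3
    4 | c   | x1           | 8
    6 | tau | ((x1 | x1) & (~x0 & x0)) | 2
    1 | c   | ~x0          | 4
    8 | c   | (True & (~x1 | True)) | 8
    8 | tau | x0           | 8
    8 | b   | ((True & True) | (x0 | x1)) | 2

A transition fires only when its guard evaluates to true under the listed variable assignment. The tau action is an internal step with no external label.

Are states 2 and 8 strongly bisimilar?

Answer: BISIMILAR

Analysis:
Bisimulation quotient by refinement:
  π0 = {{0,1,2,3,4,5,6,7,8}}
  π1 = {{0},{1},{2,8},{3,4},{5},{6},{7}}
  π2 = {{0},{1},{2,8},{3},{4},{5},{6},{7}}
Fixed point at round 3; 8 class(es).
class of 2: {2,8}; class of 8: {2,8}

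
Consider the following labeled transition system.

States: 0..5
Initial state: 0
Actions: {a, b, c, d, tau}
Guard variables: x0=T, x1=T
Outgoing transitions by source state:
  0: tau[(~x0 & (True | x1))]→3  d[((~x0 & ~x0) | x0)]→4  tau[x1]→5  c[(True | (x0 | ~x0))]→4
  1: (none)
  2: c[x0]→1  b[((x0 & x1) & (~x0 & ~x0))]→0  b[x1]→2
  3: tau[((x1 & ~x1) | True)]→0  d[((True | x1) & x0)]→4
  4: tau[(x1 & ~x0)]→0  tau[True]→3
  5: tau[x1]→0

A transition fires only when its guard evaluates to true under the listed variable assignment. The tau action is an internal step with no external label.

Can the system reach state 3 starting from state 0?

Answer: REACHABLE

Analysis:
Guard filter leaves 9 enabled edge(s).
L0 = {0}
L1 = {4,5}  now seen {0,4,5}
L2 = {3}  now seen {0,3,4,5}
Reachable = {0,3,4,5}
Path to 3: d·tau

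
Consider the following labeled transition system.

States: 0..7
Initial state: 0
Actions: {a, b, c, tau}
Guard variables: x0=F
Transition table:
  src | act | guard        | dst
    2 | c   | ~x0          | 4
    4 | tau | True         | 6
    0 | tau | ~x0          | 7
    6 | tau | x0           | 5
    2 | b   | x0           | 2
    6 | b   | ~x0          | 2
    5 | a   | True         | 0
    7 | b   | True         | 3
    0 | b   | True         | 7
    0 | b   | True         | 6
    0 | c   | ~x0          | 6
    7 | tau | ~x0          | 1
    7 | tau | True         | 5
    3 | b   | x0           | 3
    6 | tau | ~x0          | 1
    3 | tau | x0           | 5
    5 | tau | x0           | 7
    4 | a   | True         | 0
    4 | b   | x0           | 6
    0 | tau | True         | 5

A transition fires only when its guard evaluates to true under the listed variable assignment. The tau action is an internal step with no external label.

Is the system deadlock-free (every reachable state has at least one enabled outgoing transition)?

Reach set: {0,1,2,3,4,5,6,7}
  0: b→6  b→7  c→6  tau→5  tau→7  [deg 5]
  1: ∅  [STUCK]
  2: c→4  [deg 1]
  3: ∅  [STUCK]
  4: a→0  tau→6  [deg 2]
  5: a→0  [deg 1]
  6: b→2  tau→1  [deg 2]
  7: b→3  tau→1  tau→5  [deg 3]
Path to 1: tau·tau

Answer: DEADLOCK at state 1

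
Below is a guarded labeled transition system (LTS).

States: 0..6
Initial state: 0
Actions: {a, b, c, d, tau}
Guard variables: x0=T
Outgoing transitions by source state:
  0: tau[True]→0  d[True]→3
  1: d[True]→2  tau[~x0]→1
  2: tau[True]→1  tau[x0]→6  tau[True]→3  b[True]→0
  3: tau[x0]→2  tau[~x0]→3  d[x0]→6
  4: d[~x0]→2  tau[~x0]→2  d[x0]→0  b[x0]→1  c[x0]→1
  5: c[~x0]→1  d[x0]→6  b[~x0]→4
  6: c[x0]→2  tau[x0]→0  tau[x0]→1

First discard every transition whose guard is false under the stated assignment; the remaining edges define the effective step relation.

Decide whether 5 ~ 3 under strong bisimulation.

Bisimulation quotient by refinement:
  π0 = {{0,1,2,3,4,5,6}}
  π1 = {{0,3},{1,5},{2},{4},{6}}
  π2 = {{0},{1},{2},{3},{4},{5},{6}}
stable after 3 split(s): 7 block(s)
class of 5: {5}; class of 3: {3}

Answer: NOT BISIMILAR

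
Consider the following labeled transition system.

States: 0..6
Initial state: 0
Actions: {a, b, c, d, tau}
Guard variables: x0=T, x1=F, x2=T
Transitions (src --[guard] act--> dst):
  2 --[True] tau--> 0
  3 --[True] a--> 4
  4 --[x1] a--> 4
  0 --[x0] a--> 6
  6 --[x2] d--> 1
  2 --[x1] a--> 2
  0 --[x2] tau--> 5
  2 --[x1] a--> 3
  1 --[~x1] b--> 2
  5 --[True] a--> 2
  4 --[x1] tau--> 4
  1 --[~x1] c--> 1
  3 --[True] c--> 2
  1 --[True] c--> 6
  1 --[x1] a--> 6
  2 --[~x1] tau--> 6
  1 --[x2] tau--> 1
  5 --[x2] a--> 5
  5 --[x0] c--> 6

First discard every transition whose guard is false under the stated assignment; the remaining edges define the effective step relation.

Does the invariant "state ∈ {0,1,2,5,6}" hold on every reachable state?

Inv-set: {0,1,2,5,6}
R = {0,1,2,5,6}
  0: ✓
  1: ✓
  2: ✓
  5: ✓
  6: ✓

Answer: INVARIANT HOLDS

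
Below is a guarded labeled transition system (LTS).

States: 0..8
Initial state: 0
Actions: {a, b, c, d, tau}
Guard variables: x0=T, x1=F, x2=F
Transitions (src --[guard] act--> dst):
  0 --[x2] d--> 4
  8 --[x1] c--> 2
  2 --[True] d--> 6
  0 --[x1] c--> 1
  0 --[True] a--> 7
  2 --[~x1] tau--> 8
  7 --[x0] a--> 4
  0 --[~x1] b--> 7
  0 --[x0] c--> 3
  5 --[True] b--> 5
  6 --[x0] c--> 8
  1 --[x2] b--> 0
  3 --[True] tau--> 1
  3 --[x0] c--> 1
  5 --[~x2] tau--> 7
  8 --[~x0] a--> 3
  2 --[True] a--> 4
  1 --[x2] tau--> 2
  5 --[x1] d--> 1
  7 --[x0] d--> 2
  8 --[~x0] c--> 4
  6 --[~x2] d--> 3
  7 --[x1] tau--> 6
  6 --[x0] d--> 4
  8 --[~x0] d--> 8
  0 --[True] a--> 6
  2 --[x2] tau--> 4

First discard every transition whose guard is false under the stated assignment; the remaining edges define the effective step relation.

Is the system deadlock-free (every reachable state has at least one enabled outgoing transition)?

Answer: DEADLOCK at state 1

Working:
R = {0,1,2,3,4,6,7,8}
  0: a→6  a→7  b→7  c→3  [4 out]
  1: ∅  [STUCK]
  2: a→4  d→6  tau→8  [3 out]
  3: c→1  tau→1  [2 out]
  4: ∅  [STUCK]
  6: c→8  d→3  d→4  [3 out]
  7: a→4  d→2  [2 out]
  8: ∅  [STUCK]
Path to 1: c·tau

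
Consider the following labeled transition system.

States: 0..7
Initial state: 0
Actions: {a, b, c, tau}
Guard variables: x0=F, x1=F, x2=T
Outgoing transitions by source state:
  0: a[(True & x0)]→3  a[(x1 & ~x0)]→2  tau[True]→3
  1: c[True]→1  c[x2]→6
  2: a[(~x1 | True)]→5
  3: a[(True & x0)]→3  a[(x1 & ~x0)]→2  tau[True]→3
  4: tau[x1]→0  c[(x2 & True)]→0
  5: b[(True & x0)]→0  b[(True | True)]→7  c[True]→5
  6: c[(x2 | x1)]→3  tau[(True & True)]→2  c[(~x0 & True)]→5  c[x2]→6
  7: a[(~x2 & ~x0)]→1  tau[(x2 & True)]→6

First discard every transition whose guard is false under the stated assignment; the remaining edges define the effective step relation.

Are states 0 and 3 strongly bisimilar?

Refine partition for ~:
  P[0] = {{0,1,2,3,4,5,6,7}}
  P[1] = {{0,3,7},{1,4},{2},{5},{6}}
  P[2] = {{0,3},{1},{2},{4},{5},{6},{7}}
7 equivalence class(es) (converged in 3)
0∈{0,3}, 3∈{0,3}

Answer: BISIMILAR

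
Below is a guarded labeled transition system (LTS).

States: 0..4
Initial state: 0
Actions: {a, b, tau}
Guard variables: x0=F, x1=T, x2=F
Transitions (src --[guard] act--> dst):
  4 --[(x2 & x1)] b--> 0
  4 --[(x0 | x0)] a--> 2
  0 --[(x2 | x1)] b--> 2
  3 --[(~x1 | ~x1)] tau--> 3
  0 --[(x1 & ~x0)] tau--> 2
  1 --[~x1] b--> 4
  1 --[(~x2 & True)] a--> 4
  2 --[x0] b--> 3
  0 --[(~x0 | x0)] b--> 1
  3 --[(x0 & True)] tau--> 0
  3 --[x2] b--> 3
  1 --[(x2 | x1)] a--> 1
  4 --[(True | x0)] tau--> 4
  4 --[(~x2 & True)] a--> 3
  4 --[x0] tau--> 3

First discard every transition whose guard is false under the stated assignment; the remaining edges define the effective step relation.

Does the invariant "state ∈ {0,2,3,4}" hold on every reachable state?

Inv-set: {0,2,3,4}
Reach set: {0,1,2,3,4}
  0: ok
  1: outside
  2: ok
  3: ok
  4: ok
counterexample path to 1: b

Answer: INVARIANT VIOLATED at state 1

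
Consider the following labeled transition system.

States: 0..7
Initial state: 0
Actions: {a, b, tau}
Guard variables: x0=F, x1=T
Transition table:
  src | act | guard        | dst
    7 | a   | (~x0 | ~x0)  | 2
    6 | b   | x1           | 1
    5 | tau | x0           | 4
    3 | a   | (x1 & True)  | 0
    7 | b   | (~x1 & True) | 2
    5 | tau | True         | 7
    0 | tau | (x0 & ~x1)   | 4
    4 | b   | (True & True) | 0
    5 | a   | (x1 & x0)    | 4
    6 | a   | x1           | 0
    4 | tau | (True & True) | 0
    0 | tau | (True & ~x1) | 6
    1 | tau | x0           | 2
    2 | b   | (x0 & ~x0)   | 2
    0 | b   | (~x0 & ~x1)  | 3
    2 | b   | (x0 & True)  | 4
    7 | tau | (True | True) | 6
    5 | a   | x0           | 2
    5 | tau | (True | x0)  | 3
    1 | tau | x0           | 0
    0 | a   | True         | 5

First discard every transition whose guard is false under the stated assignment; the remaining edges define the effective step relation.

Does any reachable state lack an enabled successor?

Answer: DEADLOCK at state 1

Working:
Reach set: {0,1,2,3,5,6,7}
  0: a→5  [deg 1]
  1: ∅  [deadlock]
  2: ∅  [deadlock]
  3: a→0  [deg 1]
  5: tau→3  tau→7  [deg 2]
  6: a→0  b→1  [deg 2]
  7: a→2  tau→6  [deg 2]
Path to 1: a·tau·tau·b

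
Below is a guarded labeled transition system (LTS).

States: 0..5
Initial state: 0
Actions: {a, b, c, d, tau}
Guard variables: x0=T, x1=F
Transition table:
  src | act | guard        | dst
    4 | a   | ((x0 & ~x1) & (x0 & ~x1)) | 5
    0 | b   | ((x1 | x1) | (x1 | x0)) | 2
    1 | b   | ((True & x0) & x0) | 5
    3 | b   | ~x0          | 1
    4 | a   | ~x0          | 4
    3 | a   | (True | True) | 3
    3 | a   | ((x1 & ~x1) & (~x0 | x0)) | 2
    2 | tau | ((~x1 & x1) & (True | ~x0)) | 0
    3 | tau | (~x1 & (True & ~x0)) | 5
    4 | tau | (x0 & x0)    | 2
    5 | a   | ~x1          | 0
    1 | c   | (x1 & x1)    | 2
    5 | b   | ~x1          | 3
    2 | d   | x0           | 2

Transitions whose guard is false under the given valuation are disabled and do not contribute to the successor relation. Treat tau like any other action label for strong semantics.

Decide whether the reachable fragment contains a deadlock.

Answer: DEADLOCK-FREE

Analysis:
Reachable = {0,2}
  0: b→2  [1 out]
  2: d→2  [1 out]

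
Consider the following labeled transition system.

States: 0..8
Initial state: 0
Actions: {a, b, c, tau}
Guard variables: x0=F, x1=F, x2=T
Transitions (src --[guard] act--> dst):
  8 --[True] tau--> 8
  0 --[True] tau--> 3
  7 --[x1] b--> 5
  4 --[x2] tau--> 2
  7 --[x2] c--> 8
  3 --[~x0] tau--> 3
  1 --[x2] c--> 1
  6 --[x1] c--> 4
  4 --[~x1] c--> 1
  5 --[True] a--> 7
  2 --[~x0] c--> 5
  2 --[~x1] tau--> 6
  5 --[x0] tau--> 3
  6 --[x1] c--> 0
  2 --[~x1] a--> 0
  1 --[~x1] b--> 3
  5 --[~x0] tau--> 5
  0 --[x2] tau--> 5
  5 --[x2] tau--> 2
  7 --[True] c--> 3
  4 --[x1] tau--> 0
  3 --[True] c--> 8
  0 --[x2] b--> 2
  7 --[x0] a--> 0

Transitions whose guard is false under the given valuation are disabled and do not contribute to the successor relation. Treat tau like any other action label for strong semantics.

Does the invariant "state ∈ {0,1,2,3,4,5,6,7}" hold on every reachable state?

Answer: INVARIANT VIOLATED at state 8

Trace:
Allowed set {0,1,2,3,4,5,6,7}
Reach set: {0,2,3,5,6,7,8}
  0: ✓
  2: ✓
  3: ✓
  5: ✓
  6: ✓
  7: ✓
  8: VIOLATES
reach 8 via tau·c — violates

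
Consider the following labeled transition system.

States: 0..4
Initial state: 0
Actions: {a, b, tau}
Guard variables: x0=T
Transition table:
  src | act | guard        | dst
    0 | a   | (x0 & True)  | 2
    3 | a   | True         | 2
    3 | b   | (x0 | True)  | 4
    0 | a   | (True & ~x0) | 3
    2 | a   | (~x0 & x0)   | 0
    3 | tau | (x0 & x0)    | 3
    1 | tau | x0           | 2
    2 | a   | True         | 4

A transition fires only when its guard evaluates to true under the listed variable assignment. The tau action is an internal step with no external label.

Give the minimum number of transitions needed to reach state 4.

Layered search for 4:
  L0 = {0}
  L1 = {2}
  L2 = {4}
4 enters at depth 2; path a·a

Answer: 2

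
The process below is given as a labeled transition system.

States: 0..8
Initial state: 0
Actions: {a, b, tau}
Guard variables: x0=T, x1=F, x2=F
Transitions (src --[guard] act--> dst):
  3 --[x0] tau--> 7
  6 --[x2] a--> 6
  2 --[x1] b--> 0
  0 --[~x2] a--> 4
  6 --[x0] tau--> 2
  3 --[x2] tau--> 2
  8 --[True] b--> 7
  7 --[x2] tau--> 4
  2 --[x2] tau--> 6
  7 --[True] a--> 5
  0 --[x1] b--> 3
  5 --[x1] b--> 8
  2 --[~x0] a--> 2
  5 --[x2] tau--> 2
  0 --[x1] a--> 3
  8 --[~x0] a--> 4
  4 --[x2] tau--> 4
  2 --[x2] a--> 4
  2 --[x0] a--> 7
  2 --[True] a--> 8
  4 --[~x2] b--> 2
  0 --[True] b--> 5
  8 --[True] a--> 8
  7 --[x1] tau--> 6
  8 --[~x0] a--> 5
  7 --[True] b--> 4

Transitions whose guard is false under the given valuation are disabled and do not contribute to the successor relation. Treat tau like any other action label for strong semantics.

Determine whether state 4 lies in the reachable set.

Answer: REACHABLE

Analysis:
After dropping false guards: 11 live edges.
Layer 0: {0}
Layer 1: {4,5}  now seen {0,4,5}
Layer 2: {2}  now seen {0,2,4,5}
Layer 3: {7,8}  now seen {0,2,4,5,7,8}
Reach set: {0,2,4,5,7,8}
trace reaching 4: a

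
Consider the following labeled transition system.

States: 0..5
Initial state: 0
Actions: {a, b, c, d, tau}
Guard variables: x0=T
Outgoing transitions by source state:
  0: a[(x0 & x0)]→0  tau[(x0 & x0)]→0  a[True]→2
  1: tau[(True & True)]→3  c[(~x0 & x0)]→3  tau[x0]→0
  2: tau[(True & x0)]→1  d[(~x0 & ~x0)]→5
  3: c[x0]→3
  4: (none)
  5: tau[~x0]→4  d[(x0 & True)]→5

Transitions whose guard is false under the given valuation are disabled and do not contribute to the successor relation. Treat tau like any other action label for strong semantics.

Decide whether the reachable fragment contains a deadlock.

Reachable = {0,1,2,3}
  0: a→0  a→2  tau→0  [3 exit(s)]
  1: tau→0  tau→3  [2 exit(s)]
  2: tau→1  [1 exit(s)]
  3: c→3  [1 exit(s)]

Answer: DEADLOCK-FREE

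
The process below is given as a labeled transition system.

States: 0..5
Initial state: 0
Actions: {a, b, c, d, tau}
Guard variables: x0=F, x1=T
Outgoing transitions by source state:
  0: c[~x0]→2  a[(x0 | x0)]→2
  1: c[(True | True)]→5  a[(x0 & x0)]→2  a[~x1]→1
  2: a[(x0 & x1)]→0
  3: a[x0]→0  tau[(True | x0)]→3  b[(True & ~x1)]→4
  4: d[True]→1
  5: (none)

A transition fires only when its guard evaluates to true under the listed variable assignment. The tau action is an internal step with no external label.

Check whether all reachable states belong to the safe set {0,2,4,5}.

Safe = {0,2,4,5}
R = {0,2}
  0: ok
  2: ok

Answer: INVARIANT HOLDS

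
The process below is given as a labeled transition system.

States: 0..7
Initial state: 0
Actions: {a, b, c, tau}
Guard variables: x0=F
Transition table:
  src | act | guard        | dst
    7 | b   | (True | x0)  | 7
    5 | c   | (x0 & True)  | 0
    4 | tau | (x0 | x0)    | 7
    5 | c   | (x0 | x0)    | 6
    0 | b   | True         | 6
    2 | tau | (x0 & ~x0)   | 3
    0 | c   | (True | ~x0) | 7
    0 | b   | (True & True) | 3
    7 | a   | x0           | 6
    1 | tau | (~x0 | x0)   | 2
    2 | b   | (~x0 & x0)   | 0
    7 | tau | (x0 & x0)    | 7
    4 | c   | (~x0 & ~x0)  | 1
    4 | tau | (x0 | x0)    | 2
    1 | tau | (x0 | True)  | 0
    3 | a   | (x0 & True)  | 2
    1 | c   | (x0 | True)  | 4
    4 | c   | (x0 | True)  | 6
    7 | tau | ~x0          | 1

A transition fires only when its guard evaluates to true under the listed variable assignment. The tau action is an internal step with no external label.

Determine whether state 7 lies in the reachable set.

10 transition(s) survive guard evaluation.
Layer 0: {0}
Layer 1: {3,6,7}  now seen {0,3,6,7}
Layer 2: {1}  now seen {0,1,3,6,7}
Layer 3: {2,4}  now seen {0,1,2,3,4,6,7}
R = {0,1,2,3,4,6,7}
Path to 7: c

Answer: REACHABLE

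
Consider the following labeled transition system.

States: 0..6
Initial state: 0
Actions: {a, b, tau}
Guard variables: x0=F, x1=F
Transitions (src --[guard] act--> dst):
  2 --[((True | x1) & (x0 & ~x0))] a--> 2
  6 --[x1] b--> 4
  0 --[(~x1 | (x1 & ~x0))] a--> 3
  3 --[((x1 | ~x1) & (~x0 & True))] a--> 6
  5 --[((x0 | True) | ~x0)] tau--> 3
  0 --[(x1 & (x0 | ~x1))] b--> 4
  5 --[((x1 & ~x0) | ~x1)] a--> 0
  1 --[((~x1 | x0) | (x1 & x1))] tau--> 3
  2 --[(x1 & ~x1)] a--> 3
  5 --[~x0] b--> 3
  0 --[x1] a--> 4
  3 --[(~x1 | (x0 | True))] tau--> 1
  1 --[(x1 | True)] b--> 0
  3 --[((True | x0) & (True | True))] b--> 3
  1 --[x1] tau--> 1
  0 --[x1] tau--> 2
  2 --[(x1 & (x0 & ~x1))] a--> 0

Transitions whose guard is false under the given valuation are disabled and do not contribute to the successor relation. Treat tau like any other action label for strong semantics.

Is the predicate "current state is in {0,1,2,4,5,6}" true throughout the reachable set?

Safe = {0,1,2,4,5,6}
R = {0,1,3,6}
  0: ok
  1: ok
  3: outside
  6: ok
counterexample path to 3: a

Answer: INVARIANT VIOLATED at state 3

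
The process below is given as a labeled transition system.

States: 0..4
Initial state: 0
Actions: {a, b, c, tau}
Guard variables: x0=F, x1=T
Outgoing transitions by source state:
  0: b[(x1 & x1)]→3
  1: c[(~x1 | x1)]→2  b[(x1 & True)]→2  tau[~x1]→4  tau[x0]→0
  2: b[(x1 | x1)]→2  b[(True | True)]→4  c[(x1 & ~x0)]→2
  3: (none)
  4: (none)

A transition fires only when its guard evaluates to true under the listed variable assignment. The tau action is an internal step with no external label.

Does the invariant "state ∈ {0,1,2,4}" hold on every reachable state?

Inv-set: {0,1,2,4}
Reach set: {0,3}
  0: safe
  3: outside
reach 3 via b — violates

Answer: INVARIANT VIOLATED at state 3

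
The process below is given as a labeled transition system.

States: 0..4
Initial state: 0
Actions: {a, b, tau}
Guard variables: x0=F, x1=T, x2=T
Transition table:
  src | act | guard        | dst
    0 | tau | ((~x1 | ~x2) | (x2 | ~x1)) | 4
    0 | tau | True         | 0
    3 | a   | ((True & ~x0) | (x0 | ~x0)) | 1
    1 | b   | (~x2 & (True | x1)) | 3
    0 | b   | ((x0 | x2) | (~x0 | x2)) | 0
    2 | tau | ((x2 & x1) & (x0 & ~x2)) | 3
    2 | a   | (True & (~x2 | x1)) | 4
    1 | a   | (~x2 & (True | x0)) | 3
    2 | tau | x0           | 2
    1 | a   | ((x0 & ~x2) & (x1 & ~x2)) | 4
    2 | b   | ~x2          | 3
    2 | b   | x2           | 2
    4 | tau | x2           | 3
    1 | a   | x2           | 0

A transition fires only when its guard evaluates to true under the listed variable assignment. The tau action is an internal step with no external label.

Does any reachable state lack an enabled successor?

Answer: DEADLOCK-FREE

Working:
Reachable = {0,1,3,4}
  0: b→0  tau→0  tau→4  [3 exit(s)]
  1: a→0  [1 exit(s)]
  3: a→1  [1 exit(s)]
  4: tau→3  [1 exit(s)]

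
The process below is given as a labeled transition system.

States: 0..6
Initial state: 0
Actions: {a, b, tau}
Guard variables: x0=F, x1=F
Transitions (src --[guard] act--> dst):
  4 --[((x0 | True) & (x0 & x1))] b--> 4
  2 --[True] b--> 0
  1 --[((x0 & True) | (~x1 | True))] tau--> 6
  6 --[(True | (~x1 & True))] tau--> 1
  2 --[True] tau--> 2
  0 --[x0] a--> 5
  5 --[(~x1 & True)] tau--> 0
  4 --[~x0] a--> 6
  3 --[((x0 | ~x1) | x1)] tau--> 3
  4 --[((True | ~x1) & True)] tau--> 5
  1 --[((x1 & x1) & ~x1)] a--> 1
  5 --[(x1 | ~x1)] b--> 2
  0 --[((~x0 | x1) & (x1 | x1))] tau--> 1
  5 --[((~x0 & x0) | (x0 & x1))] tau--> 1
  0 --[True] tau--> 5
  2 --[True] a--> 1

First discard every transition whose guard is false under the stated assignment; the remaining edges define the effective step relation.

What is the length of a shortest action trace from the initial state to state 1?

Layered search for 1:
  Layer 0: {0}
  Layer 1: {5}
  Layer 2: {2}
  Layer 3: {1}
first hit 1 at d=3 via tau·b·a

Answer: 3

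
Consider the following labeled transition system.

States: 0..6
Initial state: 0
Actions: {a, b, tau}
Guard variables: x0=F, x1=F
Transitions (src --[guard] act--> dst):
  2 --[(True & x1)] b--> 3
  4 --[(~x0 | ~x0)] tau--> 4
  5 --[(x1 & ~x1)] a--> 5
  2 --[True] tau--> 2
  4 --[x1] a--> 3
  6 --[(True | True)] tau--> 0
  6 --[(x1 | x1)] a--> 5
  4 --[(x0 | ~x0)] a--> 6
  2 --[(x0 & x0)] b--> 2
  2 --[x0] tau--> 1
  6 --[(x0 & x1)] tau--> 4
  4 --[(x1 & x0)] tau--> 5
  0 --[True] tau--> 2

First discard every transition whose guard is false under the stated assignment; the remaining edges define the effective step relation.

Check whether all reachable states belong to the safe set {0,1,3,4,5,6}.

Safe = {0,1,3,4,5,6}
Reachable = {0,2}
  0: safe
  2: outside
counterexample path to 2: tau

Answer: INVARIANT VIOLATED at state 2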